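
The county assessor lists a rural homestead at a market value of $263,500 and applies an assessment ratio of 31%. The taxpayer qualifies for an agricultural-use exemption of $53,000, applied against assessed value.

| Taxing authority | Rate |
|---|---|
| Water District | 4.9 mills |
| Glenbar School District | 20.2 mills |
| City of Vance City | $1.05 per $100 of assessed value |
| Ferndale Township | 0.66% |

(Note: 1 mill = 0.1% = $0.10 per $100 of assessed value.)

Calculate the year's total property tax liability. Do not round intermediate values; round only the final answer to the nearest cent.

$1,210.51

Assessed value = $263,500 × 0.31 = $81,685
Taxable value = $81,685 − $53,000 = $28,685
Water District: $28,685 × 0.0049 = $140.5565
Glenbar School District: $28,685 × 0.0202 = $579.437
City of Vance City: $28,685 × 0.0105 = $301.1925
Ferndale Township: $28,685 × 0.0066 = $189.321
Total = $1,210.507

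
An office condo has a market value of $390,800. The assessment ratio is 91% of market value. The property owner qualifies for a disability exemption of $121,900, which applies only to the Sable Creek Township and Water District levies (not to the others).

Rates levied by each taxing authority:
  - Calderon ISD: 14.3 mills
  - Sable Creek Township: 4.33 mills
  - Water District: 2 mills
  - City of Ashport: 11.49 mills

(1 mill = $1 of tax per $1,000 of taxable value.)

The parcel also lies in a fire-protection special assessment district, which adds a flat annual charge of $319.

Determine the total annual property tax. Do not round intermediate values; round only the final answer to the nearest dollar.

Assessed value = $390,800 × 0.91 = $355,628
Calderon ISD: $355,628 × 0.0143 = $5,085.4804
Sable Creek Township: ($355,628 − $121,900) × 0.00433 = $233,728 × 0.00433 = $1,012.04224
Water District: ($355,628 − $121,900) × 0.002 = $233,728 × 0.002 = $467.456
City of Ashport: $355,628 × 0.01149 = $4,086.16572
Levies subtotal = $10,651.14436
Total = $10,651.14436 + $319 = $10,970.14436

$10,970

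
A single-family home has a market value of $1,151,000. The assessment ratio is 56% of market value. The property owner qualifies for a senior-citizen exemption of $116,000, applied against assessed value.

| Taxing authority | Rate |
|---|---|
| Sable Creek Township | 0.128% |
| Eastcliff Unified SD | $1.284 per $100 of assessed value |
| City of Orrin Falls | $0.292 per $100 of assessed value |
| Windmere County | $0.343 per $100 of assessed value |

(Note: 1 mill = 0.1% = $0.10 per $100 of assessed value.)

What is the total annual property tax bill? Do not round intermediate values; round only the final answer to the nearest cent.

Assessed value = $1,151,000 × 0.56 = $644,560
Taxable value = $644,560 − $116,000 = $528,560
Sable Creek Township: $528,560 × 0.00128 = $676.5568
Eastcliff Unified SD: $528,560 × 0.01284 = $6,786.7104
City of Orrin Falls: $528,560 × 0.00292 = $1,543.3952
Windmere County: $528,560 × 0.00343 = $1,812.9608
Total = $10,819.6232

$10,819.62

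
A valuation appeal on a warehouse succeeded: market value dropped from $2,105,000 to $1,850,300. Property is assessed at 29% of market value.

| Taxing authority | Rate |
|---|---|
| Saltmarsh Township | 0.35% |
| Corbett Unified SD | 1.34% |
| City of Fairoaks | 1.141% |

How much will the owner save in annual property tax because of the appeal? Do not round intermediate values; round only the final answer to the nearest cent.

$2,091.06

Old assessed value = $2,105,000 × 0.29 = $610,450
New assessed value = $1,850,300 × 0.29 = $536,587
Combined rate = 0.0035 + 0.0134 + 0.01141 = 0.02831
Old tax = $610,450 × 0.02831 = $17,281.8395
New tax = $536,587 × 0.02831 = $15,190.77797
Reduction = $17,281.8395 − $15,190.77797 = $2,091.06153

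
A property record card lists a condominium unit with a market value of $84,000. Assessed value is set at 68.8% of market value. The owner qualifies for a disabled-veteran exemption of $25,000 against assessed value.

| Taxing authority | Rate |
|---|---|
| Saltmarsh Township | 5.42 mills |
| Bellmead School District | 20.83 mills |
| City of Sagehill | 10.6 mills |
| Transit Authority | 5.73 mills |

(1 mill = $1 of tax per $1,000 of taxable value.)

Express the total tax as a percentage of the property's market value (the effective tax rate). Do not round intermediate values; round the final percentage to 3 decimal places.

1.662%

Assessed value = $84,000 × 0.688 = $57,792
Taxable value = $57,792 − $25,000 = $32,792
Saltmarsh Township: $32,792 × 0.00542 = $177.73264
Bellmead School District: $32,792 × 0.02083 = $683.05736
City of Sagehill: $32,792 × 0.0106 = $347.5952
Transit Authority: $32,792 × 0.00573 = $187.89816
Total tax = $1,396.28336
Effective rate = $1,396.28336 ÷ $84,000 = 1.662% of market value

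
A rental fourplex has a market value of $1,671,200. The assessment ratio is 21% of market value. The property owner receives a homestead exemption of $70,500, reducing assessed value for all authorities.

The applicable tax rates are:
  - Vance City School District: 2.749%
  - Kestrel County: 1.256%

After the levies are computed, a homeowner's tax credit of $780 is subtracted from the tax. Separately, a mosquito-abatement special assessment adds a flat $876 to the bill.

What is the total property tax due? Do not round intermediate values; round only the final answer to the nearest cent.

$11,328.10

Assessed value = $1,671,200 × 0.21 = $350,952
Taxable value = $350,952 − $70,500 = $280,452
Vance City School District: $280,452 × 0.02749 = $7,709.62548
Kestrel County: $280,452 × 0.01256 = $3,522.47712
Levies subtotal = $11,232.1026
After credit = $11,232.1026 − $780 = $10,452.1026
Total = $10,452.1026 + $876 = $11,328.1026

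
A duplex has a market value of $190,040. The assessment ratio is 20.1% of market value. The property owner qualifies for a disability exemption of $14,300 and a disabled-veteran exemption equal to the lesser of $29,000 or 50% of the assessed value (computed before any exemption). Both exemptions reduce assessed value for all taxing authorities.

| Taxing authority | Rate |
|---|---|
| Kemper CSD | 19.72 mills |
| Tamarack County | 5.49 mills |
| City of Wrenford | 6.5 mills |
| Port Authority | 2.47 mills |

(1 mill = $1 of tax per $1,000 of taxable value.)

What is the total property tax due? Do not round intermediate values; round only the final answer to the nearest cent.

Assessed value = $190,040 × 0.201 = $38,198.04
Disabled-veteran exemption = min($29,000, 50% × $38,198.04) = min($29,000, $19,099.02) = $19,099.02 (percentage binds)
Taxable value = $38,198.04 − $14,300 − $19,099.02 = $4,799.02
Kemper CSD: $4,799.02 × 0.01972 = $94.6366744
Tamarack County: $4,799.02 × 0.00549 = $26.3466198
City of Wrenford: $4,799.02 × 0.0065 = $31.19363
Port Authority: $4,799.02 × 0.00247 = $11.8535794
Total = $164.0305036

$164.03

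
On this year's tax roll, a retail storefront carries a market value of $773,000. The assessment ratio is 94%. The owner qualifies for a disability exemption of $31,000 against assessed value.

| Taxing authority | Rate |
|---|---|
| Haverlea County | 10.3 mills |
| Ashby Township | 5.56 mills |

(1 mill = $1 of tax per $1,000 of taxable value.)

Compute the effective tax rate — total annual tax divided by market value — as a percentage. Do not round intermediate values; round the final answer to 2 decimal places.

1.43%

Assessed value = $773,000 × 0.94 = $726,620
Taxable value = $726,620 − $31,000 = $695,620
Haverlea County: $695,620 × 0.0103 = $7,164.886
Ashby Township: $695,620 × 0.00556 = $3,867.6472
Total tax = $11,032.5332
Effective rate = $11,032.5332 ÷ $773,000 = 1.43% of market value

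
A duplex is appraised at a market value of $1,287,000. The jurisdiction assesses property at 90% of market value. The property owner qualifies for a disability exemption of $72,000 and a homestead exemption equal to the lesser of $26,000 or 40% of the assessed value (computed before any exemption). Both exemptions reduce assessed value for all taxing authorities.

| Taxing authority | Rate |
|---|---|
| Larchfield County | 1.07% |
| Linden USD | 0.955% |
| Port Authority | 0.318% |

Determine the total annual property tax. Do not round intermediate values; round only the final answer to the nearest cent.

Assessed value = $1,287,000 × 0.9 = $1,158,300
Homestead exemption = min($26,000, 40% × $1,158,300) = min($26,000, $463,320) = $26,000 (dollar cap binds)
Taxable value = $1,158,300 − $72,000 − $26,000 = $1,060,300
Larchfield County: $1,060,300 × 0.0107 = $11,345.21
Linden USD: $1,060,300 × 0.00955 = $10,125.865
Port Authority: $1,060,300 × 0.00318 = $3,371.754
Total = $24,842.829

$24,842.83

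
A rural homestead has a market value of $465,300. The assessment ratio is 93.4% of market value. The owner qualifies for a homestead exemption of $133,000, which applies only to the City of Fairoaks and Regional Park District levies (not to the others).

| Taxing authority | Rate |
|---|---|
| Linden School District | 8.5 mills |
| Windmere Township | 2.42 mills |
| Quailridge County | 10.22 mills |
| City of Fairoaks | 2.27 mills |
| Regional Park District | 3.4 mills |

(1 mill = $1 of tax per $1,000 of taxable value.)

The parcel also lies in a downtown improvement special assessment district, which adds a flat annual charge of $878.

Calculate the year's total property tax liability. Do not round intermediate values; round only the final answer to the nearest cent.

$11,775.25

Assessed value = $465,300 × 0.934 = $434,590.2
Linden School District: $434,590.2 × 0.0085 = $3,694.0167
Windmere Township: $434,590.2 × 0.00242 = $1,051.708284
Quailridge County: $434,590.2 × 0.01022 = $4,441.511844
City of Fairoaks: ($434,590.2 − $133,000) × 0.00227 = $301,590.2 × 0.00227 = $684.609754
Regional Park District: ($434,590.2 − $133,000) × 0.0034 = $301,590.2 × 0.0034 = $1,025.40668
Levies subtotal = $10,897.253262
Total = $10,897.253262 + $878 = $11,775.253262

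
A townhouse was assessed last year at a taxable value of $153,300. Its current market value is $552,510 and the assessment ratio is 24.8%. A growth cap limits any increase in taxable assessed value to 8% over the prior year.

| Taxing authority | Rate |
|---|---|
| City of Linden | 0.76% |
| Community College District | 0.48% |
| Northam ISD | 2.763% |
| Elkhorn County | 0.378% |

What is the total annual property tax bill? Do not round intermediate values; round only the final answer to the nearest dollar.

$6,003

Uncapped assessed value = $552,510 × 0.248 = $137,022.48
Cap limit = $153,300 × 1.08 = $165,564
Taxable assessed value = min($137,022.48, $165,564) = $137,022.48 (cap does not bind)
City of Linden: $137,022.48 × 0.0076 = $1,041.370848
Community College District: $137,022.48 × 0.0048 = $657.707904
Northam ISD: $137,022.48 × 0.02763 = $3,785.9311224
Elkhorn County: $137,022.48 × 0.00378 = $517.9449744
Total = $6,002.9548488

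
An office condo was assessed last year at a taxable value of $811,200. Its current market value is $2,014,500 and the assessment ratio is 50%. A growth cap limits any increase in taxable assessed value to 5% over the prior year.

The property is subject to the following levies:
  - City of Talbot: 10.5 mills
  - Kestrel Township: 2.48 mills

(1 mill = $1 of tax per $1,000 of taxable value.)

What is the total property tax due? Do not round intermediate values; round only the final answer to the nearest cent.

$11,055.84

Uncapped assessed value = $2,014,500 × 0.5 = $1,007,250
Cap limit = $811,200 × 1.05 = $851,760
Taxable assessed value = min($1,007,250, $851,760) = $851,760 (cap binds)
City of Talbot: $851,760 × 0.0105 = $8,943.48
Kestrel Township: $851,760 × 0.00248 = $2,112.3648
Total = $11,055.8448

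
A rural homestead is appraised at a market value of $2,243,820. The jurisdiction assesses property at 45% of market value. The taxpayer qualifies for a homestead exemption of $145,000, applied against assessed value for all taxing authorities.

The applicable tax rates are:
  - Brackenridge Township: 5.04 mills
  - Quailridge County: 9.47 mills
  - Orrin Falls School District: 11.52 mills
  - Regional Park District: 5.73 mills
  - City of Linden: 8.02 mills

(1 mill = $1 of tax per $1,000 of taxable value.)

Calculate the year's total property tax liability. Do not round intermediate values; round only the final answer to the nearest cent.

$34,398.52

Assessed value = $2,243,820 × 0.45 = $1,009,719
Taxable value = $1,009,719 − $145,000 = $864,719
Brackenridge Township: $864,719 × 0.00504 = $4,358.18376
Quailridge County: $864,719 × 0.00947 = $8,188.88893
Orrin Falls School District: $864,719 × 0.01152 = $9,961.56288
Regional Park District: $864,719 × 0.00573 = $4,954.83987
City of Linden: $864,719 × 0.00802 = $6,935.04638
Total = $4,358.18376 + $8,188.88893 + $9,961.56288 + $4,954.83987 + $6,935.04638 = $34,398.52182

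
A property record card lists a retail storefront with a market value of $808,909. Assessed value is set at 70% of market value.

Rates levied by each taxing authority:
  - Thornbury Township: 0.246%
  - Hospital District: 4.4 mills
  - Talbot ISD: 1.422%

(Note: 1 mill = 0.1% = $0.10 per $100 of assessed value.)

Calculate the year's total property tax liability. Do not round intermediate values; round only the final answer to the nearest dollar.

$11,936

Assessed value = $808,909 × 0.7 = $566,236.3
Thornbury Township: $566,236.3 × 0.00246 = $1,392.941298
Hospital District: $566,236.3 × 0.0044 = $2,491.43972
Talbot ISD: $566,236.3 × 0.01422 = $8,051.880186
Total = $11,936.261204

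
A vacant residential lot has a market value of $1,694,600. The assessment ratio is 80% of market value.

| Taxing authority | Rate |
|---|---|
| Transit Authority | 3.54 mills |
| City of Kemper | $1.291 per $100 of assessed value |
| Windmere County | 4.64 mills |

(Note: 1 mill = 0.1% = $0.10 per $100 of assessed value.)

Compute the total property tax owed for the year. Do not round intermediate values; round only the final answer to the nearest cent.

Assessed value = $1,694,600 × 0.8 = $1,355,680
Transit Authority: $1,355,680 × 0.00354 = $4,799.1072
City of Kemper: $1,355,680 × 0.01291 = $17,501.8288
Windmere County: $1,355,680 × 0.00464 = $6,290.3552
Total = $28,591.2912

$28,591.29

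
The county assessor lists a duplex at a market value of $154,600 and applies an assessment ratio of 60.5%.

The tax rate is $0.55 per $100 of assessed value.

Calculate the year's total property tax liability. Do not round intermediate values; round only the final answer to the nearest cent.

$514.43

Assessed value = $154,600 × 0.605 = $93,533
Tax = $93,533 × 0.0055 = $514.4315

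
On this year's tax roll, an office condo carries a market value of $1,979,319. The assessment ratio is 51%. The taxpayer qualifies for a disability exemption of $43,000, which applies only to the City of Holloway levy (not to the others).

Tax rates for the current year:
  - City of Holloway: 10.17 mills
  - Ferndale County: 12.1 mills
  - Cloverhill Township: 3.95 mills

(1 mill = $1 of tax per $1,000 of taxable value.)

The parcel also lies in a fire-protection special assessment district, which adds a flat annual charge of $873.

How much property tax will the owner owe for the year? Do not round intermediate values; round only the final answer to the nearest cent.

Assessed value = $1,979,319 × 0.51 = $1,009,452.69
City of Holloway: ($1,009,452.69 − $43,000) × 0.01017 = $966,452.69 × 0.01017 = $9,828.8238573
Ferndale County: $1,009,452.69 × 0.0121 = $12,214.377549
Cloverhill Township: $1,009,452.69 × 0.00395 = $3,987.3381255
Levies subtotal = $26,030.5395318
Total = $26,030.5395318 + $873 = $26,903.5395318

$26,903.54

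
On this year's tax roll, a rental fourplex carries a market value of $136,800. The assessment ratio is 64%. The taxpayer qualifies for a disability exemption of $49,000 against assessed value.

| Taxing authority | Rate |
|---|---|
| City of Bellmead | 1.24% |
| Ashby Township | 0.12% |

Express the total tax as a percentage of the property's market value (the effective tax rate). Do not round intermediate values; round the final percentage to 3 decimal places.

0.383%

Assessed value = $136,800 × 0.64 = $87,552
Taxable value = $87,552 − $49,000 = $38,552
City of Bellmead: $38,552 × 0.0124 = $478.0448
Ashby Township: $38,552 × 0.0012 = $46.2624
Total tax = $524.3072
Effective rate = $524.3072 ÷ $136,800 = 0.383% of market value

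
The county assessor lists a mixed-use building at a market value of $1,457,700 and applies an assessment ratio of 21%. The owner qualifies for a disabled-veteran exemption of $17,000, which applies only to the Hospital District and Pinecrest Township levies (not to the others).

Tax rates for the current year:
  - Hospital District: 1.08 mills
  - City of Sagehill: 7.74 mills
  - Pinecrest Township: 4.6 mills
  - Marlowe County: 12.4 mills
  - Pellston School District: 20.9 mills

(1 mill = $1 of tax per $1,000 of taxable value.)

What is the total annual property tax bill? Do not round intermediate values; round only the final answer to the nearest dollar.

Assessed value = $1,457,700 × 0.21 = $306,117
Hospital District: ($306,117 − $17,000) × 0.00108 = $289,117 × 0.00108 = $312.24636
City of Sagehill: $306,117 × 0.00774 = $2,369.34558
Pinecrest Township: ($306,117 − $17,000) × 0.0046 = $289,117 × 0.0046 = $1,329.9382
Marlowe County: $306,117 × 0.0124 = $3,795.8508
Pellston School District: $306,117 × 0.0209 = $6,397.8453
Total = $14,205.22624

$14,205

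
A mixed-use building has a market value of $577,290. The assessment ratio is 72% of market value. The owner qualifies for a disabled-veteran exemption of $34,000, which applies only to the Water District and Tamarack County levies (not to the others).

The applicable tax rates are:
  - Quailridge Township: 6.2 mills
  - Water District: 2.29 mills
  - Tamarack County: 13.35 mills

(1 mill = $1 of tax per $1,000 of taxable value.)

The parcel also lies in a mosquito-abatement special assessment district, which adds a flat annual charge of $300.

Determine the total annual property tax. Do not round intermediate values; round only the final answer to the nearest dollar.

$8,846

Assessed value = $577,290 × 0.72 = $415,648.8
Quailridge Township: $415,648.8 × 0.0062 = $2,577.02256
Water District: ($415,648.8 − $34,000) × 0.00229 = $381,648.8 × 0.00229 = $873.975752
Tamarack County: ($415,648.8 − $34,000) × 0.01335 = $381,648.8 × 0.01335 = $5,095.01148
Levies subtotal = $8,546.009792
Total = $8,546.009792 + $300 = $8,846.009792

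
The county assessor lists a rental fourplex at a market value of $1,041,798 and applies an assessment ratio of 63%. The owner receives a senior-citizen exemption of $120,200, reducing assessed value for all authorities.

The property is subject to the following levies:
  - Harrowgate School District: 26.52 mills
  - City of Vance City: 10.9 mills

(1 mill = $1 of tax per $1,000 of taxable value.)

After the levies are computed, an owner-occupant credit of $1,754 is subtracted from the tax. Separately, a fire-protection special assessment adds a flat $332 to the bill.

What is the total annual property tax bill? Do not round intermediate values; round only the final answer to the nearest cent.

Assessed value = $1,041,798 × 0.63 = $656,332.74
Taxable value = $656,332.74 − $120,200 = $536,132.74
Harrowgate School District: $536,132.74 × 0.02652 = $14,218.2402648
City of Vance City: $536,132.74 × 0.0109 = $5,843.846866
Levies subtotal = $20,062.0871308
After credit = $20,062.0871308 − $1,754 = $18,308.0871308
Total = $18,308.0871308 + $332 = $18,640.0871308

$18,640.09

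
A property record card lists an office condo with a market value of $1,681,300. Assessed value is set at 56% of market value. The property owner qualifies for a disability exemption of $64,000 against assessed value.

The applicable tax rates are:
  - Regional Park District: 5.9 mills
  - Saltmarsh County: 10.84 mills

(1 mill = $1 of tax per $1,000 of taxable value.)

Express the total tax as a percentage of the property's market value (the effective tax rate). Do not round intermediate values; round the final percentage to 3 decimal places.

Assessed value = $1,681,300 × 0.56 = $941,528
Taxable value = $941,528 − $64,000 = $877,528
Regional Park District: $877,528 × 0.0059 = $5,177.4152
Saltmarsh County: $877,528 × 0.01084 = $9,512.40352
Total tax = $14,689.81872
Effective rate = $14,689.81872 ÷ $1,681,300 = 0.874% of market value

0.874%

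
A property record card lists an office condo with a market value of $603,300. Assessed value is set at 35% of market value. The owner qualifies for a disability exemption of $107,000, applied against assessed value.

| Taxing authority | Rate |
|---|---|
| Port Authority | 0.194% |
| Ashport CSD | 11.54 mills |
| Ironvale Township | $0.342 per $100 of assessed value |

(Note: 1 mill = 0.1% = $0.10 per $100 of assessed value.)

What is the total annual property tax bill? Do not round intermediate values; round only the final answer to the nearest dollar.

$1,760

Assessed value = $603,300 × 0.35 = $211,155
Taxable value = $211,155 − $107,000 = $104,155
Port Authority: $104,155 × 0.00194 = $202.0607
Ashport CSD: $104,155 × 0.01154 = $1,201.9487
Ironvale Township: $104,155 × 0.00342 = $356.2101
Total = $1,760.2195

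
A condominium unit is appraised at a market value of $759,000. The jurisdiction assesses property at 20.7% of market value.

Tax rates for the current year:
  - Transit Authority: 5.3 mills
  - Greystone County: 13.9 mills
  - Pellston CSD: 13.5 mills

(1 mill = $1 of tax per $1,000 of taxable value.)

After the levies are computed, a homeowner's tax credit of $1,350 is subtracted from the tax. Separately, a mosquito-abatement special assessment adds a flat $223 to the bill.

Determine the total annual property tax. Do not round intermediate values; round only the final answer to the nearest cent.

Assessed value = $759,000 × 0.207 = $157,113
Transit Authority: $157,113 × 0.0053 = $832.6989
Greystone County: $157,113 × 0.0139 = $2,183.8707
Pellston CSD: $157,113 × 0.0135 = $2,121.0255
Levies subtotal = $5,137.5951
After credit = $5,137.5951 − $1,350 = $3,787.5951
Total = $3,787.5951 + $223 = $4,010.5951

$4,010.60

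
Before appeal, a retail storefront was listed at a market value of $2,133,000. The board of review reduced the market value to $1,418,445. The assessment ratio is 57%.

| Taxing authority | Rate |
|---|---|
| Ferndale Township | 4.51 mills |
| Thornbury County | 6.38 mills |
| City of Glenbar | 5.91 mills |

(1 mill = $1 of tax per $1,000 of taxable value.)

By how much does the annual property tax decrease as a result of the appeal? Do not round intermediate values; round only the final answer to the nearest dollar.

Old assessed value = $2,133,000 × 0.57 = $1,215,810
New assessed value = $1,418,445 × 0.57 = $808,513.65
Combined rate = 0.00451 + 0.00638 + 0.00591 = 0.0168
Old tax = $1,215,810 × 0.0168 = $20,425.608
New tax = $808,513.65 × 0.0168 = $13,583.02932
Reduction = $20,425.608 − $13,583.02932 = $6,842.57868

$6,843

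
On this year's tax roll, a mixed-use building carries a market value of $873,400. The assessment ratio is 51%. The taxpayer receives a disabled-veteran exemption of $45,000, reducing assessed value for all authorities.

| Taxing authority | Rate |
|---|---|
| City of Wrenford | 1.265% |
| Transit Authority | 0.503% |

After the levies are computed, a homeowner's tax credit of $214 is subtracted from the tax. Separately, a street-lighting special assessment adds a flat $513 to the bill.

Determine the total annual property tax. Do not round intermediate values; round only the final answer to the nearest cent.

$7,378.67

Assessed value = $873,400 × 0.51 = $445,434
Taxable value = $445,434 − $45,000 = $400,434
City of Wrenford: $400,434 × 0.01265 = $5,065.4901
Transit Authority: $400,434 × 0.00503 = $2,014.18302
Levies subtotal = $7,079.67312
After credit = $7,079.67312 − $214 = $6,865.67312
Total = $6,865.67312 + $513 = $7,378.67312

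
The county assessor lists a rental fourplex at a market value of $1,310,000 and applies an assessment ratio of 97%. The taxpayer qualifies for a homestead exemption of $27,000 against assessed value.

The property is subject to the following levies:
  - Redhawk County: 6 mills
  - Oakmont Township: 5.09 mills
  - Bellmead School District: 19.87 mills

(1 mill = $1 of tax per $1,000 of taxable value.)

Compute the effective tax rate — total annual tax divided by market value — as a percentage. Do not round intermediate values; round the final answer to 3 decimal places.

Assessed value = $1,310,000 × 0.97 = $1,270,700
Taxable value = $1,270,700 − $27,000 = $1,243,700
Redhawk County: $1,243,700 × 0.006 = $7,462.2
Oakmont Township: $1,243,700 × 0.00509 = $6,330.433
Bellmead School District: $1,243,700 × 0.01987 = $24,712.319
Total tax = $38,504.952
Effective rate = $38,504.952 ÷ $1,310,000 = 2.939% of market value

2.939%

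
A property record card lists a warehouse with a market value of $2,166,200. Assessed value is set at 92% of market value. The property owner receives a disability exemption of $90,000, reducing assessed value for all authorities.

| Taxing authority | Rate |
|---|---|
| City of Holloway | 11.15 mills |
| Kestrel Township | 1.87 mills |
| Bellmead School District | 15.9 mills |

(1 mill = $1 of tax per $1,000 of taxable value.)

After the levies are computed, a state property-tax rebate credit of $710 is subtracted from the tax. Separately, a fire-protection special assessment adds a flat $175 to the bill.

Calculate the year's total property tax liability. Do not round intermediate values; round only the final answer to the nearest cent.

Assessed value = $2,166,200 × 0.92 = $1,992,904
Taxable value = $1,992,904 − $90,000 = $1,902,904
City of Holloway: $1,902,904 × 0.01115 = $21,217.3796
Kestrel Township: $1,902,904 × 0.00187 = $3,558.43048
Bellmead School District: $1,902,904 × 0.0159 = $30,256.1736
Levies subtotal = $55,031.98368
After credit = $55,031.98368 − $710 = $54,321.98368
Total = $54,321.98368 + $175 = $54,496.98368

$54,496.98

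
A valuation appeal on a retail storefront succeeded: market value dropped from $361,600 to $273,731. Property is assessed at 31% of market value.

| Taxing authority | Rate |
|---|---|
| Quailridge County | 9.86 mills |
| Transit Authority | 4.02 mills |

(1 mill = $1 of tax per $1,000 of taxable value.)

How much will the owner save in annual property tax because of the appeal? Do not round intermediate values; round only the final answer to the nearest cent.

$378.08

Old assessed value = $361,600 × 0.31 = $112,096
New assessed value = $273,731 × 0.31 = $84,856.61
Combined rate = 0.00986 + 0.00402 = 0.01388
Old tax = $112,096 × 0.01388 = $1,555.89248
New tax = $84,856.61 × 0.01388 = $1,177.8097468
Reduction = $1,555.89248 − $1,177.8097468 = $378.0827332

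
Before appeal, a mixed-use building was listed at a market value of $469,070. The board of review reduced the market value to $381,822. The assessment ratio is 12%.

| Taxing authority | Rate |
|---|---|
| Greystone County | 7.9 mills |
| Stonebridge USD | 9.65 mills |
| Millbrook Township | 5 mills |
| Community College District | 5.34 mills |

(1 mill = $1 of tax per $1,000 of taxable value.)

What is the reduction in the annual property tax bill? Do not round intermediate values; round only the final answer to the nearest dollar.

$292

Old assessed value = $469,070 × 0.12 = $56,288.4
New assessed value = $381,822 × 0.12 = $45,818.64
Combined rate = 0.0079 + 0.00965 + 0.005 + 0.00534 = 0.02789
Old tax = $56,288.4 × 0.02789 = $1,569.883476
New tax = $45,818.64 × 0.02789 = $1,277.8818696
Reduction = $1,569.883476 − $1,277.8818696 = $292.0016064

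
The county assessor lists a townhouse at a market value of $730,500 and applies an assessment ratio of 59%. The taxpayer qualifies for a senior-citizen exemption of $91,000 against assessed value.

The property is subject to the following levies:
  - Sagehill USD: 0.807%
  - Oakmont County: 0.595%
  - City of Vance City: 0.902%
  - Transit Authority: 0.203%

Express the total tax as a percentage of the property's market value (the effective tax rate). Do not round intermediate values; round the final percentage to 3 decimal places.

Assessed value = $730,500 × 0.59 = $430,995
Taxable value = $430,995 − $91,000 = $339,995
Sagehill USD: $339,995 × 0.00807 = $2,743.75965
Oakmont County: $339,995 × 0.00595 = $2,022.97025
City of Vance City: $339,995 × 0.00902 = $3,066.7549
Transit Authority: $339,995 × 0.00203 = $690.18985
Total tax = $8,523.67465
Effective rate = $8,523.67465 ÷ $730,500 = 1.167% of market value

1.167%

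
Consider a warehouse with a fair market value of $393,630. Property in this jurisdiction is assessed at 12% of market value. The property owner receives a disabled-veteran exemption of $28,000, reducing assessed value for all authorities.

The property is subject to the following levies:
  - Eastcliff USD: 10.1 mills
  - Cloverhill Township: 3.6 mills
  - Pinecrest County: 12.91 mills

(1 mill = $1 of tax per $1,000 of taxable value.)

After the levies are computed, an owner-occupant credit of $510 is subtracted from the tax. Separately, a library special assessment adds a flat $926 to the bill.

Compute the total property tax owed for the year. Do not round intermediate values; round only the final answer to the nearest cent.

Assessed value = $393,630 × 0.12 = $47,235.6
Taxable value = $47,235.6 − $28,000 = $19,235.6
Eastcliff USD: $19,235.6 × 0.0101 = $194.27956
Cloverhill Township: $19,235.6 × 0.0036 = $69.24816
Pinecrest County: $19,235.6 × 0.01291 = $248.331596
Levies subtotal = $511.859316
After credit = $511.859316 − $510 = $1.859316
Total = $1.859316 + $926 = $927.859316

$927.86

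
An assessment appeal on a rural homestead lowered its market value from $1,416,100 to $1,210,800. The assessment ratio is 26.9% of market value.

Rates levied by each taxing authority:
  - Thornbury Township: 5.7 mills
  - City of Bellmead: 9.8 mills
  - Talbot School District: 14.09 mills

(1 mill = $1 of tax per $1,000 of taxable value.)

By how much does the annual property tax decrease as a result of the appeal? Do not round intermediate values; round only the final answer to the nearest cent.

Old assessed value = $1,416,100 × 0.269 = $380,930.9
New assessed value = $1,210,800 × 0.269 = $325,705.2
Combined rate = 0.0057 + 0.0098 + 0.01409 = 0.02959
Old tax = $380,930.9 × 0.02959 = $11,271.745331
New tax = $325,705.2 × 0.02959 = $9,637.616868
Reduction = $11,271.745331 − $9,637.616868 = $1,634.128463

$1,634.13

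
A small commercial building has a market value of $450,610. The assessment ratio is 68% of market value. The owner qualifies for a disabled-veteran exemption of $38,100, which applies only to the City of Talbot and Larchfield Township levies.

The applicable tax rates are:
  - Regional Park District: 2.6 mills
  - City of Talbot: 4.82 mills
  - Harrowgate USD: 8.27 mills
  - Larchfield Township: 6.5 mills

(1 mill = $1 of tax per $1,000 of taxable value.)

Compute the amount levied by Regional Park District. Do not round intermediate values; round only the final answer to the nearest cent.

Assessed value = $450,610 × 0.68 = $306,414.8
Regional Park District taxable value = $306,414.8 (exemption does not apply)
Regional Park District levy = $306,414.8 × 0.0026 = $796.67848

$796.68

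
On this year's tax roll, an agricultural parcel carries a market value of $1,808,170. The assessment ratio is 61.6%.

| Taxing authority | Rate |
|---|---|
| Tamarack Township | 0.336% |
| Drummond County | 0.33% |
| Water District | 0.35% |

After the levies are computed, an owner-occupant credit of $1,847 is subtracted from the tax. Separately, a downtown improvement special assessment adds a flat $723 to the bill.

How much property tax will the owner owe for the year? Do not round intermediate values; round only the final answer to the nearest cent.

$10,192.54

Assessed value = $1,808,170 × 0.616 = $1,113,832.72
Tamarack Township: $1,113,832.72 × 0.00336 = $3,742.4779392
Drummond County: $1,113,832.72 × 0.0033 = $3,675.647976
Water District: $1,113,832.72 × 0.0035 = $3,898.41452
Levies subtotal = $11,316.5404352
After credit = $11,316.5404352 − $1,847 = $9,469.5404352
Total = $9,469.5404352 + $723 = $10,192.5404352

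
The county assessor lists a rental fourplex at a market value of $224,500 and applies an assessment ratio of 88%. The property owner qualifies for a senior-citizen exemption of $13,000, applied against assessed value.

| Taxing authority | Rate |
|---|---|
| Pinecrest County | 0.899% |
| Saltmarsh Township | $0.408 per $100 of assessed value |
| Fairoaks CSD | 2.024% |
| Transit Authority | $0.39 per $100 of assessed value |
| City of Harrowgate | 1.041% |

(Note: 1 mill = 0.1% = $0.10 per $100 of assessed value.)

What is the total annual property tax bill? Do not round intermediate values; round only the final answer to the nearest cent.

$8,788.75

Assessed value = $224,500 × 0.88 = $197,560
Taxable value = $197,560 − $13,000 = $184,560
Pinecrest County: $184,560 × 0.00899 = $1,659.1944
Saltmarsh Township: $184,560 × 0.00408 = $753.0048
Fairoaks CSD: $184,560 × 0.02024 = $3,735.4944
Transit Authority: $184,560 × 0.0039 = $719.784
City of Harrowgate: $184,560 × 0.01041 = $1,921.2696
Total = $8,788.7472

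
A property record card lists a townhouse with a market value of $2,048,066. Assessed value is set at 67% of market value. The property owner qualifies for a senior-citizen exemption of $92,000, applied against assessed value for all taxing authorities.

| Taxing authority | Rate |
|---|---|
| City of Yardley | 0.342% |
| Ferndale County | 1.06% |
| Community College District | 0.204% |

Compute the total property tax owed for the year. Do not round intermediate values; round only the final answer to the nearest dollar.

Assessed value = $2,048,066 × 0.67 = $1,372,204.22
Taxable value = $1,372,204.22 − $92,000 = $1,280,204.22
City of Yardley: $1,280,204.22 × 0.00342 = $4,378.2984324
Ferndale County: $1,280,204.22 × 0.0106 = $13,570.164732
Community College District: $1,280,204.22 × 0.00204 = $2,611.6166088
Total = $4,378.2984324 + $13,570.164732 + $2,611.6166088 = $20,560.0797732

$20,560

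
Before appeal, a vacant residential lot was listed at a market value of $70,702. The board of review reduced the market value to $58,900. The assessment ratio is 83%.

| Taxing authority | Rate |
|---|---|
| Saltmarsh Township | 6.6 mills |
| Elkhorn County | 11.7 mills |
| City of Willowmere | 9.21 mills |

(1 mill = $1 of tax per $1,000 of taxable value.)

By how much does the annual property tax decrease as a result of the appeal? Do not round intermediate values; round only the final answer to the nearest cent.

Old assessed value = $70,702 × 0.83 = $58,682.66
New assessed value = $58,900 × 0.83 = $48,887
Combined rate = 0.0066 + 0.0117 + 0.00921 = 0.02751
Old tax = $58,682.66 × 0.02751 = $1,614.3599766
New tax = $48,887 × 0.02751 = $1,344.88137
Reduction = $1,614.3599766 − $1,344.88137 = $269.4786066

$269.48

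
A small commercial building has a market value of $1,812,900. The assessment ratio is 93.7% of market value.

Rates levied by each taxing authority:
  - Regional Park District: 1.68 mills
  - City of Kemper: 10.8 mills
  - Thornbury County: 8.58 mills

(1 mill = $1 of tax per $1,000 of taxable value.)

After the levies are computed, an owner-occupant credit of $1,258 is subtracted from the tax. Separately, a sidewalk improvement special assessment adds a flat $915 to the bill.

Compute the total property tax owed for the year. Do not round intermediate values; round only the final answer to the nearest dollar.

Assessed value = $1,812,900 × 0.937 = $1,698,687.3
Regional Park District: $1,698,687.3 × 0.00168 = $2,853.794664
City of Kemper: $1,698,687.3 × 0.0108 = $18,345.82284
Thornbury County: $1,698,687.3 × 0.00858 = $14,574.737034
Levies subtotal = $35,774.354538
After credit = $35,774.354538 − $1,258 = $34,516.354538
Total = $34,516.354538 + $915 = $35,431.354538

$35,431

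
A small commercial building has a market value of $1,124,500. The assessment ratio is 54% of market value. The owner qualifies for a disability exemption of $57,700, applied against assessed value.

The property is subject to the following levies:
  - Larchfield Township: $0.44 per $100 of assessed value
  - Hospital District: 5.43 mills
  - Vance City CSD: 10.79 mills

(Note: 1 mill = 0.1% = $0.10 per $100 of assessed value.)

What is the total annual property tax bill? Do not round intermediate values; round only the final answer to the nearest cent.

$11,331.31

Assessed value = $1,124,500 × 0.54 = $607,230
Taxable value = $607,230 − $57,700 = $549,530
Larchfield Township: $549,530 × 0.0044 = $2,417.932
Hospital District: $549,530 × 0.00543 = $2,983.9479
Vance City CSD: $549,530 × 0.01079 = $5,929.4287
Total = $11,331.3086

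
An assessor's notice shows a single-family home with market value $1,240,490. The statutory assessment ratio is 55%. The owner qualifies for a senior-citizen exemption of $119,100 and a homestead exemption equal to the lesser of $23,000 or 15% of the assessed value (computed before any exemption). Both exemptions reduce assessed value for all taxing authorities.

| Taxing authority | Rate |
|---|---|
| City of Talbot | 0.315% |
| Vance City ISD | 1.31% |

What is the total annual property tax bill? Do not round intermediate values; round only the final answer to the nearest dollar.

$8,778

Assessed value = $1,240,490 × 0.55 = $682,269.5
Homestead exemption = min($23,000, 15% × $682,269.5) = min($23,000, $102,340.425) = $23,000 (dollar cap binds)
Taxable value = $682,269.5 − $119,100 − $23,000 = $540,169.5
City of Talbot: $540,169.5 × 0.00315 = $1,701.533925
Vance City ISD: $540,169.5 × 0.0131 = $7,076.22045
Total = $8,777.754375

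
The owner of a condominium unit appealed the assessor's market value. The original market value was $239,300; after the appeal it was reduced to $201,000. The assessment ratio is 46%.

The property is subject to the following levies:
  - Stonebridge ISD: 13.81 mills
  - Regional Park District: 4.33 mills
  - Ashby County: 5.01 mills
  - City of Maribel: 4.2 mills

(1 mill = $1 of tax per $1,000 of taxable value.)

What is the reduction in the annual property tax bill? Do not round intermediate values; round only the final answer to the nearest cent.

Old assessed value = $239,300 × 0.46 = $110,078
New assessed value = $201,000 × 0.46 = $92,460
Combined rate = 0.01381 + 0.00433 + 0.00501 + 0.0042 = 0.02735
Old tax = $110,078 × 0.02735 = $3,010.6333
New tax = $92,460 × 0.02735 = $2,528.781
Reduction = $3,010.6333 − $2,528.781 = $481.8523

$481.85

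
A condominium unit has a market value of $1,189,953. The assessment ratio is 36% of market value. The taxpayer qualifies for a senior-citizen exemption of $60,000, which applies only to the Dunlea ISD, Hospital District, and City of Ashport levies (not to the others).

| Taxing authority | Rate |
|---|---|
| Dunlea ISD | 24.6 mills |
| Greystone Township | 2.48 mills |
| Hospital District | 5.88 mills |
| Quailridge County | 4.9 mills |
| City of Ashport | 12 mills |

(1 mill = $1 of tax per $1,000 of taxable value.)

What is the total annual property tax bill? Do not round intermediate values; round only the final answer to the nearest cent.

Assessed value = $1,189,953 × 0.36 = $428,383.08
Dunlea ISD: ($428,383.08 − $60,000) × 0.0246 = $368,383.08 × 0.0246 = $9,062.223768
Greystone Township: $428,383.08 × 0.00248 = $1,062.3900384
Hospital District: ($428,383.08 − $60,000) × 0.00588 = $368,383.08 × 0.00588 = $2,166.0925104
Quailridge County: $428,383.08 × 0.0049 = $2,099.077092
City of Ashport: ($428,383.08 − $60,000) × 0.012 = $368,383.08 × 0.012 = $4,420.59696
Total = $18,810.3803688

$18,810.38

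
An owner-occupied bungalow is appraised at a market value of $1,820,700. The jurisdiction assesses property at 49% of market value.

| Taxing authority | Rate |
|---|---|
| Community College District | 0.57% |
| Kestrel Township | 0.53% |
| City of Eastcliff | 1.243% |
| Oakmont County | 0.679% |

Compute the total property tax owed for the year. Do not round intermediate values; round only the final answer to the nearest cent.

$26,960.56

Assessed value = $1,820,700 × 0.49 = $892,143
Community College District: $892,143 × 0.0057 = $5,085.2151
Kestrel Township: $892,143 × 0.0053 = $4,728.3579
City of Eastcliff: $892,143 × 0.01243 = $11,089.33749
Oakmont County: $892,143 × 0.00679 = $6,057.65097
Total = $5,085.2151 + $4,728.3579 + $11,089.33749 + $6,057.65097 = $26,960.56146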